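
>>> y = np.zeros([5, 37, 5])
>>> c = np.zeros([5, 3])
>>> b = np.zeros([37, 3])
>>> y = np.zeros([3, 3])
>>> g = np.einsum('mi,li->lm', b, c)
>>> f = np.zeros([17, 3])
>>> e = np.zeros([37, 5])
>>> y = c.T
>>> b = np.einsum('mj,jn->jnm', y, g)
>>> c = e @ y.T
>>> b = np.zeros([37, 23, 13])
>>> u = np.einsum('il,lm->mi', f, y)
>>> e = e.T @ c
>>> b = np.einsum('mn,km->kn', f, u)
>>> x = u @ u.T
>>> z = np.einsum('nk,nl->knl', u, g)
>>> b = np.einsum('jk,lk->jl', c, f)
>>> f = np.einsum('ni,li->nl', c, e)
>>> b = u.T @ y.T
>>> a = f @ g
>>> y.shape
(3, 5)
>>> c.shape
(37, 3)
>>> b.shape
(17, 3)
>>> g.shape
(5, 37)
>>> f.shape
(37, 5)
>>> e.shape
(5, 3)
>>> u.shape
(5, 17)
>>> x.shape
(5, 5)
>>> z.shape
(17, 5, 37)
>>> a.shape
(37, 37)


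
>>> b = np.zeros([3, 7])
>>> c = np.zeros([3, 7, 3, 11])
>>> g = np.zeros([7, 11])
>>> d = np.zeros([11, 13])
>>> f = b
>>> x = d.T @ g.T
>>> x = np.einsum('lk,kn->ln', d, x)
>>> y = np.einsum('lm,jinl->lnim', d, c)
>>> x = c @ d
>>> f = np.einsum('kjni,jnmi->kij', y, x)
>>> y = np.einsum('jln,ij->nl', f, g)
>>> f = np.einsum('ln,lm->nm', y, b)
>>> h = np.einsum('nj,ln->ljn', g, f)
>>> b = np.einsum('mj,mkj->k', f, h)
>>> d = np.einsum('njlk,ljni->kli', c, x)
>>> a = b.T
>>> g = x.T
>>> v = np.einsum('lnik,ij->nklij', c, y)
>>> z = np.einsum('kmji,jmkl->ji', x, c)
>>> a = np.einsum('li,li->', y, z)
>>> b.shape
(11,)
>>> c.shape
(3, 7, 3, 11)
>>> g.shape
(13, 3, 7, 3)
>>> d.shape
(11, 3, 13)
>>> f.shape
(13, 7)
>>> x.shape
(3, 7, 3, 13)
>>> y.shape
(3, 13)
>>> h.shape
(13, 11, 7)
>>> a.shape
()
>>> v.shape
(7, 11, 3, 3, 13)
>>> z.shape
(3, 13)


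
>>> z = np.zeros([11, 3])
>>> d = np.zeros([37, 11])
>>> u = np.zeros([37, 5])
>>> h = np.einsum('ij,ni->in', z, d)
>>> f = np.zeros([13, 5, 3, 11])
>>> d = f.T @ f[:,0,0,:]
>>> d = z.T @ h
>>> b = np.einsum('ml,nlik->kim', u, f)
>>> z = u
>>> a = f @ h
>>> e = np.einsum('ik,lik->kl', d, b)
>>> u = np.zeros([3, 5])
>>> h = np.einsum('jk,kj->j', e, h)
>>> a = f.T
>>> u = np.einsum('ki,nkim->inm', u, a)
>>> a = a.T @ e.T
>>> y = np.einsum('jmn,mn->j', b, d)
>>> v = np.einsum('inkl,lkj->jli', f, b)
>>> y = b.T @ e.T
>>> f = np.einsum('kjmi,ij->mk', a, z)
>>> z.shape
(37, 5)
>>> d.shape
(3, 37)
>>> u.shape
(5, 11, 13)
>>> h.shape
(37,)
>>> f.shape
(3, 13)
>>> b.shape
(11, 3, 37)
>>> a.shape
(13, 5, 3, 37)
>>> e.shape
(37, 11)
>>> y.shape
(37, 3, 37)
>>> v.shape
(37, 11, 13)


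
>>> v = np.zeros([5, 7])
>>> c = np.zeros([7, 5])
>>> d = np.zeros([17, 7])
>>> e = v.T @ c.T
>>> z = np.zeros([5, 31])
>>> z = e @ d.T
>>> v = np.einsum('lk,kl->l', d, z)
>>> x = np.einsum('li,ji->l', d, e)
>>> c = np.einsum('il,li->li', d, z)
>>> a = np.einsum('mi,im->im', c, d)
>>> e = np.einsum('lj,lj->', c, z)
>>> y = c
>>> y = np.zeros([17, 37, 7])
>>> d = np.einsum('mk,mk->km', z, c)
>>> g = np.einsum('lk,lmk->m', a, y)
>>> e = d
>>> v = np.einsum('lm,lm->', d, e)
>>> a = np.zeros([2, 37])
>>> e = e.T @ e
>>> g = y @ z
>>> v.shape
()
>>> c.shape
(7, 17)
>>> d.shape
(17, 7)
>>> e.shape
(7, 7)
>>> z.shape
(7, 17)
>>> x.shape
(17,)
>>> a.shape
(2, 37)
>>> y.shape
(17, 37, 7)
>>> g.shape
(17, 37, 17)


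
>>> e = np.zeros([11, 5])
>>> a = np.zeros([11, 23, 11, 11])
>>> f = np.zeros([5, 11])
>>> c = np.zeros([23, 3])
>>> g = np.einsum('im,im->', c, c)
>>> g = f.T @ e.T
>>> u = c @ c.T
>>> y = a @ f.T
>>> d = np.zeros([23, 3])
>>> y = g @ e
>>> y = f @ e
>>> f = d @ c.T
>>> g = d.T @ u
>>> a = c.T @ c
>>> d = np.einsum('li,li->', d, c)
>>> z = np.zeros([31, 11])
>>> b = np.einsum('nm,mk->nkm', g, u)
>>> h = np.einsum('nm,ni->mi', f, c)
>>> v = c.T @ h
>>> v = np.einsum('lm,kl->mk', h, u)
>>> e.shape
(11, 5)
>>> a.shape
(3, 3)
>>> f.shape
(23, 23)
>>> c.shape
(23, 3)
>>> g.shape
(3, 23)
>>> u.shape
(23, 23)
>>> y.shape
(5, 5)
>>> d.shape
()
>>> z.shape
(31, 11)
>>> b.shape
(3, 23, 23)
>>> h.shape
(23, 3)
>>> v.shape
(3, 23)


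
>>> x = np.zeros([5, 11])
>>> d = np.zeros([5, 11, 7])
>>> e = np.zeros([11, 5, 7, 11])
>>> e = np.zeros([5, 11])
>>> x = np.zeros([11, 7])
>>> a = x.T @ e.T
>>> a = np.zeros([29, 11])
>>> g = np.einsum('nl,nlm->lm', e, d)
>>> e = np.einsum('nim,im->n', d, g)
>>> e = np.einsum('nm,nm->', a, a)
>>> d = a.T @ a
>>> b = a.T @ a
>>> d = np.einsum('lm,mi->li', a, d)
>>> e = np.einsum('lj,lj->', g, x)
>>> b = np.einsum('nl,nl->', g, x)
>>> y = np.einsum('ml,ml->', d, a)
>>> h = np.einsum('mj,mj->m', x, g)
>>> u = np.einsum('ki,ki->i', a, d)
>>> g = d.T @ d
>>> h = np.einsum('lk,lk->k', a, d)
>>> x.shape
(11, 7)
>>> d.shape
(29, 11)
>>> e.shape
()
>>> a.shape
(29, 11)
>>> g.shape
(11, 11)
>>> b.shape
()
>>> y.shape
()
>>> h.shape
(11,)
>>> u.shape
(11,)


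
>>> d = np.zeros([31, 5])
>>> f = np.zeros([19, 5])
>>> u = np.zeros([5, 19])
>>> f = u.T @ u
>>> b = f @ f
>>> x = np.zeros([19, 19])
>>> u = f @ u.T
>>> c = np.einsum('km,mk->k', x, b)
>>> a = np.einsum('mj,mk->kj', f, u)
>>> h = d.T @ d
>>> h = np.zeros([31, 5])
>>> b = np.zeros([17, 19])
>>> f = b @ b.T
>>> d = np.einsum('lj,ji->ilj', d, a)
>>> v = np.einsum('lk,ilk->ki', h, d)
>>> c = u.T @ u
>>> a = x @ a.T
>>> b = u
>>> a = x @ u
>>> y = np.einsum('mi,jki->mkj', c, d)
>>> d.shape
(19, 31, 5)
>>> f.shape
(17, 17)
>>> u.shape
(19, 5)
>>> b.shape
(19, 5)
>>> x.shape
(19, 19)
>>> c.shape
(5, 5)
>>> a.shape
(19, 5)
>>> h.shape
(31, 5)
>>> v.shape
(5, 19)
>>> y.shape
(5, 31, 19)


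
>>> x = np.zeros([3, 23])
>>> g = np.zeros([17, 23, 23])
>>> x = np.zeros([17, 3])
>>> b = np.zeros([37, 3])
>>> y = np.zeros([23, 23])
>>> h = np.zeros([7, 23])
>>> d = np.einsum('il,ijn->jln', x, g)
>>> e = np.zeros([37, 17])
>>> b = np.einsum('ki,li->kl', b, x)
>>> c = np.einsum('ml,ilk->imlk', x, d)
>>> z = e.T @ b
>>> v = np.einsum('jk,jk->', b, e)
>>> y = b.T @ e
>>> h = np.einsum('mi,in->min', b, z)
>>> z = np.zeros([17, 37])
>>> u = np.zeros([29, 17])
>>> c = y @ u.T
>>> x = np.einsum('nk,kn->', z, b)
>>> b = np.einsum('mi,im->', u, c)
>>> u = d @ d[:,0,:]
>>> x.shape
()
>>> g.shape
(17, 23, 23)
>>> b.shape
()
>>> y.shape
(17, 17)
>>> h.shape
(37, 17, 17)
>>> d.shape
(23, 3, 23)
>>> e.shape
(37, 17)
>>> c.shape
(17, 29)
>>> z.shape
(17, 37)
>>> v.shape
()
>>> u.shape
(23, 3, 23)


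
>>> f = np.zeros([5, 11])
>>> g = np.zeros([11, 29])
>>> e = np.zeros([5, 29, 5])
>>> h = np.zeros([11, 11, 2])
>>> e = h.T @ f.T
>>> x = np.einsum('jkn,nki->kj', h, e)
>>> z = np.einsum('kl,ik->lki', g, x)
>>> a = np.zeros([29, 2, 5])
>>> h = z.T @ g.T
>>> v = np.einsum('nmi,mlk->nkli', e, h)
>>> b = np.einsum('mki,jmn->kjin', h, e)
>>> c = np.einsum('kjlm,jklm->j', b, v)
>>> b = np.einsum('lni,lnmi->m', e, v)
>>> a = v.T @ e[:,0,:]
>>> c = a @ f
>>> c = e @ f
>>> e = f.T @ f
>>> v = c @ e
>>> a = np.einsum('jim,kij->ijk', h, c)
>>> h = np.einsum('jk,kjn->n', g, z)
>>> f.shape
(5, 11)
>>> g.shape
(11, 29)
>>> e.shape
(11, 11)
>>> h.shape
(11,)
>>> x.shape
(11, 11)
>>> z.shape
(29, 11, 11)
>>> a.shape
(11, 11, 2)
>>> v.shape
(2, 11, 11)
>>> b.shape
(11,)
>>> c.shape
(2, 11, 11)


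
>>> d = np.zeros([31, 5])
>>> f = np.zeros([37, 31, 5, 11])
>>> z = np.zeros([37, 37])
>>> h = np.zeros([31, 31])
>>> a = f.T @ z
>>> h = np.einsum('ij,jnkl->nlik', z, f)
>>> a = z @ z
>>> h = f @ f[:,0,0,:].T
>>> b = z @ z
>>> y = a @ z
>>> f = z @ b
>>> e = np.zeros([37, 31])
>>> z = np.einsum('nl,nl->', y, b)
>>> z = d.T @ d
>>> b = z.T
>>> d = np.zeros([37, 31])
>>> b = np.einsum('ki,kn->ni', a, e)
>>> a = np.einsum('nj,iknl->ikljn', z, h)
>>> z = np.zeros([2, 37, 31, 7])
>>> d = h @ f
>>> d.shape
(37, 31, 5, 37)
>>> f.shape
(37, 37)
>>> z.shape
(2, 37, 31, 7)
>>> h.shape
(37, 31, 5, 37)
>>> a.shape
(37, 31, 37, 5, 5)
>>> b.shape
(31, 37)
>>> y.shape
(37, 37)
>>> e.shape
(37, 31)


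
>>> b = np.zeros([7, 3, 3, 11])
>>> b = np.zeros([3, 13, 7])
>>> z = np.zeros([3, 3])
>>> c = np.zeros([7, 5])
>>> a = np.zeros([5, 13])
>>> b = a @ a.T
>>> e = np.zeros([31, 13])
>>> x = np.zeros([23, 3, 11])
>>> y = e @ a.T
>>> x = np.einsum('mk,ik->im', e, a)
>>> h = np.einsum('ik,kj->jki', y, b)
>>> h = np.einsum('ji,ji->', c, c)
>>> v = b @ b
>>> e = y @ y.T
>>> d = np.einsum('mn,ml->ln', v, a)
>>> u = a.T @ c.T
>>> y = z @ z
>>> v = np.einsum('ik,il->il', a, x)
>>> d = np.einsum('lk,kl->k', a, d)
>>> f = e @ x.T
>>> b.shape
(5, 5)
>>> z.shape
(3, 3)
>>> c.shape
(7, 5)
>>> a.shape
(5, 13)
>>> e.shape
(31, 31)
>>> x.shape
(5, 31)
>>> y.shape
(3, 3)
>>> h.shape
()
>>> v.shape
(5, 31)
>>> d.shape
(13,)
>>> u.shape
(13, 7)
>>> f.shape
(31, 5)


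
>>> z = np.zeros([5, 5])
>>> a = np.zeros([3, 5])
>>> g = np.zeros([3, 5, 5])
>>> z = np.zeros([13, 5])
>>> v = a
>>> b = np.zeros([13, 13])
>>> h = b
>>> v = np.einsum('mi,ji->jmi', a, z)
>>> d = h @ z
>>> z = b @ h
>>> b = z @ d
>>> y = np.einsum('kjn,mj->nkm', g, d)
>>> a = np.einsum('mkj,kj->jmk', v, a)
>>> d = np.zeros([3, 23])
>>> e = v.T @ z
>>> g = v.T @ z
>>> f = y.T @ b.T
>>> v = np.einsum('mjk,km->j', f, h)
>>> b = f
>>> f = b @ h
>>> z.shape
(13, 13)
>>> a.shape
(5, 13, 3)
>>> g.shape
(5, 3, 13)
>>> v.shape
(3,)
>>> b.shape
(13, 3, 13)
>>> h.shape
(13, 13)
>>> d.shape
(3, 23)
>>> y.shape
(5, 3, 13)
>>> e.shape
(5, 3, 13)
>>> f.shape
(13, 3, 13)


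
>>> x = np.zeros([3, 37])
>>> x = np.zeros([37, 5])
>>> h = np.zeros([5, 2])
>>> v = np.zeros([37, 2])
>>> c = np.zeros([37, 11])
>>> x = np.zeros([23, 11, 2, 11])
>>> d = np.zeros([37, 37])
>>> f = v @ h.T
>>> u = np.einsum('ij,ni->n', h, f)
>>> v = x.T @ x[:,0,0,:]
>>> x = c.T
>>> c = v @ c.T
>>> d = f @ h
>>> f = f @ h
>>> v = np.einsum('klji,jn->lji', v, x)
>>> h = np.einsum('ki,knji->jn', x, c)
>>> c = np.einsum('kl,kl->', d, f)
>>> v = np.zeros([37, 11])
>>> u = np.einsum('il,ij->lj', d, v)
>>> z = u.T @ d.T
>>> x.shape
(11, 37)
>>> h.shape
(11, 2)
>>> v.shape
(37, 11)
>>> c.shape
()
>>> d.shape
(37, 2)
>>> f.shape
(37, 2)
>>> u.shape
(2, 11)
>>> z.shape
(11, 37)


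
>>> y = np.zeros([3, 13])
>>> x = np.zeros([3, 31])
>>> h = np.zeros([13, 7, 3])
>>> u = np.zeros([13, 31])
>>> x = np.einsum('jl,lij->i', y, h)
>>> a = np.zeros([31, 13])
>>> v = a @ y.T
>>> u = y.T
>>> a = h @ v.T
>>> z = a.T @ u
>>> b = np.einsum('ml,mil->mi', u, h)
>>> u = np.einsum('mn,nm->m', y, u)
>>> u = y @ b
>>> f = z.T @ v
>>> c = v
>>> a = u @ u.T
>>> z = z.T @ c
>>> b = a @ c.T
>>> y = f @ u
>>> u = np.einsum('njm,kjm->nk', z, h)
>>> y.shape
(3, 7, 7)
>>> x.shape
(7,)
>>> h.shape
(13, 7, 3)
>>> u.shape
(3, 13)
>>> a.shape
(3, 3)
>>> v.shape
(31, 3)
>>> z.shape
(3, 7, 3)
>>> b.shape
(3, 31)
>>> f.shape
(3, 7, 3)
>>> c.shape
(31, 3)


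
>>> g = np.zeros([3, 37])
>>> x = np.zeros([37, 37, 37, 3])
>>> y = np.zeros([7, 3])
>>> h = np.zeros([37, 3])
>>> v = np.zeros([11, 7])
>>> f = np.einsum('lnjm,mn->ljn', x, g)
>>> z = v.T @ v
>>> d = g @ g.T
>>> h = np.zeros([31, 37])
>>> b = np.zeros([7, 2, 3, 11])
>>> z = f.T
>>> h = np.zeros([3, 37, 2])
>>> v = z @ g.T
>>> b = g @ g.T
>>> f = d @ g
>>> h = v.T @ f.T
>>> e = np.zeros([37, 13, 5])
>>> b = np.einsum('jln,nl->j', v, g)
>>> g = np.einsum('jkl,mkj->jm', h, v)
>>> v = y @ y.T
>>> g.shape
(3, 37)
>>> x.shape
(37, 37, 37, 3)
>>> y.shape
(7, 3)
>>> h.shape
(3, 37, 3)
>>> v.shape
(7, 7)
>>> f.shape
(3, 37)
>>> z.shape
(37, 37, 37)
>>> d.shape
(3, 3)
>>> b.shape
(37,)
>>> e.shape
(37, 13, 5)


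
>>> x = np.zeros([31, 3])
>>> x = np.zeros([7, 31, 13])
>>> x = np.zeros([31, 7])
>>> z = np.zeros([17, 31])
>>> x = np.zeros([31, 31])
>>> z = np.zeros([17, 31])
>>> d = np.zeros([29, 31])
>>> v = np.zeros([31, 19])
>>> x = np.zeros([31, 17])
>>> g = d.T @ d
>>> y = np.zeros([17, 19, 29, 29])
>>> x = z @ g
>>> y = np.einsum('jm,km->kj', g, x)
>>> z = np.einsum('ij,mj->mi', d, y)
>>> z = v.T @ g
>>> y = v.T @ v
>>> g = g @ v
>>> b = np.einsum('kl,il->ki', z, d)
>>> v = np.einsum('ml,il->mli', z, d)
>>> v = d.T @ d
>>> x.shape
(17, 31)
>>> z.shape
(19, 31)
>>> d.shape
(29, 31)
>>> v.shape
(31, 31)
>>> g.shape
(31, 19)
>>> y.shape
(19, 19)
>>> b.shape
(19, 29)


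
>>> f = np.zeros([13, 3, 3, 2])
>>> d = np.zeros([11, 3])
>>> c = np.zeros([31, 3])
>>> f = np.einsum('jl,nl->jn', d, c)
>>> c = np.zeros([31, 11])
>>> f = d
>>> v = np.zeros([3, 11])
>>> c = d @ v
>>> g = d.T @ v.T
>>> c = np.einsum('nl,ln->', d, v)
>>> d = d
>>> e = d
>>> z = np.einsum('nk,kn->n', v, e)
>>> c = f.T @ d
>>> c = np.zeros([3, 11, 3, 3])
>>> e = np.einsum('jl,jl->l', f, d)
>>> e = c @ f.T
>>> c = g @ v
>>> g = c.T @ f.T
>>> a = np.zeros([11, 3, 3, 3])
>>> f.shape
(11, 3)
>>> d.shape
(11, 3)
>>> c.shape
(3, 11)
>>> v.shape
(3, 11)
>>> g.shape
(11, 11)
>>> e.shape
(3, 11, 3, 11)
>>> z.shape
(3,)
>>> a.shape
(11, 3, 3, 3)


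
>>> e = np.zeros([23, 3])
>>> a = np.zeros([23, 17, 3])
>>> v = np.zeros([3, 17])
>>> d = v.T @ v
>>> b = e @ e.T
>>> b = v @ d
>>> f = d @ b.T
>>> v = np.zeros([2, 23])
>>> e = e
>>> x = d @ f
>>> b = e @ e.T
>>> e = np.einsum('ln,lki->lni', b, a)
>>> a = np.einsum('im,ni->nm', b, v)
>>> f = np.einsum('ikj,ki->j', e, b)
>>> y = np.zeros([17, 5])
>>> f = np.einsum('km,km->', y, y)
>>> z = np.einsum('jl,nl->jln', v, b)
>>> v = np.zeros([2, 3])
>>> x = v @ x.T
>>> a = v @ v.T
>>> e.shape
(23, 23, 3)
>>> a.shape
(2, 2)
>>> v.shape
(2, 3)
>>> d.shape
(17, 17)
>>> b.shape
(23, 23)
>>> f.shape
()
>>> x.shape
(2, 17)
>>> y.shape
(17, 5)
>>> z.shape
(2, 23, 23)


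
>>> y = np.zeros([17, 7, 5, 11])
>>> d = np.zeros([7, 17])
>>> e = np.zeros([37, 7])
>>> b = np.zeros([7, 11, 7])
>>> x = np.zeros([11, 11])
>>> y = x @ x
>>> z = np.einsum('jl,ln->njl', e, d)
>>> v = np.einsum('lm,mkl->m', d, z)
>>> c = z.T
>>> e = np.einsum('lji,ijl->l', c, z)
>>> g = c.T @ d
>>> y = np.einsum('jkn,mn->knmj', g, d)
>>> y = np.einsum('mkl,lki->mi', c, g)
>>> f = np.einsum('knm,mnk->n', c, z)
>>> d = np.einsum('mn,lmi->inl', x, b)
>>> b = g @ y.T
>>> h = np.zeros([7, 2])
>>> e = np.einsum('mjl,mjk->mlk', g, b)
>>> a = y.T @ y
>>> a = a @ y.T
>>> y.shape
(7, 17)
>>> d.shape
(7, 11, 7)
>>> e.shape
(17, 17, 7)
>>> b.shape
(17, 37, 7)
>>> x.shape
(11, 11)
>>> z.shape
(17, 37, 7)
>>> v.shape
(17,)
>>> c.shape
(7, 37, 17)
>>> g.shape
(17, 37, 17)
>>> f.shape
(37,)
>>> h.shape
(7, 2)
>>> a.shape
(17, 7)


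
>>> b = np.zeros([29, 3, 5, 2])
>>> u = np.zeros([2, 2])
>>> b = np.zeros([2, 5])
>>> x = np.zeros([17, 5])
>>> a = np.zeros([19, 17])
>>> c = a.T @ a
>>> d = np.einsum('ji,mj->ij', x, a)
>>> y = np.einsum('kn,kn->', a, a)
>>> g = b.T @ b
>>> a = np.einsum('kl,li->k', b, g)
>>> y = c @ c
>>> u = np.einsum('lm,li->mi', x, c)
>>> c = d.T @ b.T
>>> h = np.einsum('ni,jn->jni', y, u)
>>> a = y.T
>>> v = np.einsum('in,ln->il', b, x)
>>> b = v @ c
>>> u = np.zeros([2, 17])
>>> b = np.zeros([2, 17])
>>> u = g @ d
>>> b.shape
(2, 17)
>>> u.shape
(5, 17)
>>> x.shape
(17, 5)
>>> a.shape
(17, 17)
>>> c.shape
(17, 2)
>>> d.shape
(5, 17)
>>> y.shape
(17, 17)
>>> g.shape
(5, 5)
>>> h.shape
(5, 17, 17)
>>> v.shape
(2, 17)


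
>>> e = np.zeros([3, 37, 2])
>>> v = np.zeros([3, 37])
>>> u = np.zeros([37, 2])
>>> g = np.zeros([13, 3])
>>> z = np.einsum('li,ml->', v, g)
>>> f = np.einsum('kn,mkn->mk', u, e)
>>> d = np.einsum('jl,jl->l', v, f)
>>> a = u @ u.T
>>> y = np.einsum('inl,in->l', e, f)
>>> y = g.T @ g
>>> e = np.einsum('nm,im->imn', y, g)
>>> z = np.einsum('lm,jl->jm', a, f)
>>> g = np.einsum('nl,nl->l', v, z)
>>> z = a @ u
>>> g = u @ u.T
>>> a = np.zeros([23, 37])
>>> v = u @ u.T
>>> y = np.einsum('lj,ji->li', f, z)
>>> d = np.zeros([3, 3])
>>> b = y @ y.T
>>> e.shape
(13, 3, 3)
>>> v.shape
(37, 37)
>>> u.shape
(37, 2)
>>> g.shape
(37, 37)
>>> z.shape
(37, 2)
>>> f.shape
(3, 37)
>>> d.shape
(3, 3)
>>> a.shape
(23, 37)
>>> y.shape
(3, 2)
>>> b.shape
(3, 3)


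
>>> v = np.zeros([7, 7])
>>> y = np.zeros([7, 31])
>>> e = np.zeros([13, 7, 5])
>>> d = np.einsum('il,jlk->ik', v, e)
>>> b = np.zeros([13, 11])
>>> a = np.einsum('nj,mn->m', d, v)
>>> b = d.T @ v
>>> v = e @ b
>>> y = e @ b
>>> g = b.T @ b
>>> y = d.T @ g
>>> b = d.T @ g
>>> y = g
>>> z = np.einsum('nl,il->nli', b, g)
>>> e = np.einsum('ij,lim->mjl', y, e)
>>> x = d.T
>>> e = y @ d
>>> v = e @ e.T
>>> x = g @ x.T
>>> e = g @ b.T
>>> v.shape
(7, 7)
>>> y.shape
(7, 7)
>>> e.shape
(7, 5)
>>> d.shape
(7, 5)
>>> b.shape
(5, 7)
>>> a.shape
(7,)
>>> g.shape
(7, 7)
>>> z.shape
(5, 7, 7)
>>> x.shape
(7, 5)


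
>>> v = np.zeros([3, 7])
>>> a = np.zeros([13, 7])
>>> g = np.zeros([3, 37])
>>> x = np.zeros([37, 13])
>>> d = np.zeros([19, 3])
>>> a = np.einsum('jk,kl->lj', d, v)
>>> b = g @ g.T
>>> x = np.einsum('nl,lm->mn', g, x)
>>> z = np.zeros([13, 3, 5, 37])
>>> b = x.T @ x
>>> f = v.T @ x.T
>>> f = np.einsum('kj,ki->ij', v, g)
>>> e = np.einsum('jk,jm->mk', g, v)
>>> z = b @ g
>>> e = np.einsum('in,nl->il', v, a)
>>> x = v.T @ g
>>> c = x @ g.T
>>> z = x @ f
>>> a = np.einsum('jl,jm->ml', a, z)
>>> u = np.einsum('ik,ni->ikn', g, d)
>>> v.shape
(3, 7)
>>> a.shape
(7, 19)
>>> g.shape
(3, 37)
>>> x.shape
(7, 37)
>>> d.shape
(19, 3)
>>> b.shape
(3, 3)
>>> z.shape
(7, 7)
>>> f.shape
(37, 7)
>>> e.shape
(3, 19)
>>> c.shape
(7, 3)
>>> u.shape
(3, 37, 19)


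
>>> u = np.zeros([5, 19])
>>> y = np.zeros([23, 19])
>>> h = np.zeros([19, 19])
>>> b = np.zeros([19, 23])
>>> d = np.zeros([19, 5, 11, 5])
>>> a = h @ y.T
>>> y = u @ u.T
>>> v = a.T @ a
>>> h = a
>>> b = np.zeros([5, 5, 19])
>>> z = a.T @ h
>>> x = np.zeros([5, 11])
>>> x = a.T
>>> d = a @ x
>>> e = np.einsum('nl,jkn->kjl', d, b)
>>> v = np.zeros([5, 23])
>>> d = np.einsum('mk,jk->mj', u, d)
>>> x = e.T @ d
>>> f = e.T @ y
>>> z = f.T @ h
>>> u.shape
(5, 19)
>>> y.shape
(5, 5)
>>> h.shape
(19, 23)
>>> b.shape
(5, 5, 19)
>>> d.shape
(5, 19)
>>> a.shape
(19, 23)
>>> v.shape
(5, 23)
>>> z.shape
(5, 5, 23)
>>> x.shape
(19, 5, 19)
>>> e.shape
(5, 5, 19)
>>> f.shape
(19, 5, 5)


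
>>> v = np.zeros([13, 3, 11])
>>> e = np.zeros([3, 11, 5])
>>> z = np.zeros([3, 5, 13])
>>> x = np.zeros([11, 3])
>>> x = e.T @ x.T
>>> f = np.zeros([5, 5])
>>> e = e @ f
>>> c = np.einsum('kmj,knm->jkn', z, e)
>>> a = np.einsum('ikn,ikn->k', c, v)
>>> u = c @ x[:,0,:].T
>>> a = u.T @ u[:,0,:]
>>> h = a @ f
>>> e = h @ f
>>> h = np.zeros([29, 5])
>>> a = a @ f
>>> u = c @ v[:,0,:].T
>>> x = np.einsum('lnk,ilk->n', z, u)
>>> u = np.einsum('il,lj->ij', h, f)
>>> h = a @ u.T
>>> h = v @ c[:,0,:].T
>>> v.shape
(13, 3, 11)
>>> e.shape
(5, 3, 5)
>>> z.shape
(3, 5, 13)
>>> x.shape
(5,)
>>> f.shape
(5, 5)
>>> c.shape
(13, 3, 11)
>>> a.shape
(5, 3, 5)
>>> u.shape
(29, 5)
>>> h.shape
(13, 3, 13)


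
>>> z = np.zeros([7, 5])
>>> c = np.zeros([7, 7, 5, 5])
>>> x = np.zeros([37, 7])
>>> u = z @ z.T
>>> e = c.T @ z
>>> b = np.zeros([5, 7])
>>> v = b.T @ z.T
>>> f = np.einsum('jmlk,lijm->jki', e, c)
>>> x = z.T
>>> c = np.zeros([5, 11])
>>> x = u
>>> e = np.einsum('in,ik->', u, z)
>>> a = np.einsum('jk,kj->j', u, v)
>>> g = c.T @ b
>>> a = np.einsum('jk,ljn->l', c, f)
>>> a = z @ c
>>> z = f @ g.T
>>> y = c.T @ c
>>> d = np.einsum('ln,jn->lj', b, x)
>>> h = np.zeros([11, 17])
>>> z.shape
(5, 5, 11)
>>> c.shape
(5, 11)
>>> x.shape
(7, 7)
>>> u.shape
(7, 7)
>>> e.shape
()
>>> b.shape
(5, 7)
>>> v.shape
(7, 7)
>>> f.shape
(5, 5, 7)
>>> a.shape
(7, 11)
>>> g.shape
(11, 7)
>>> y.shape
(11, 11)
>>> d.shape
(5, 7)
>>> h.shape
(11, 17)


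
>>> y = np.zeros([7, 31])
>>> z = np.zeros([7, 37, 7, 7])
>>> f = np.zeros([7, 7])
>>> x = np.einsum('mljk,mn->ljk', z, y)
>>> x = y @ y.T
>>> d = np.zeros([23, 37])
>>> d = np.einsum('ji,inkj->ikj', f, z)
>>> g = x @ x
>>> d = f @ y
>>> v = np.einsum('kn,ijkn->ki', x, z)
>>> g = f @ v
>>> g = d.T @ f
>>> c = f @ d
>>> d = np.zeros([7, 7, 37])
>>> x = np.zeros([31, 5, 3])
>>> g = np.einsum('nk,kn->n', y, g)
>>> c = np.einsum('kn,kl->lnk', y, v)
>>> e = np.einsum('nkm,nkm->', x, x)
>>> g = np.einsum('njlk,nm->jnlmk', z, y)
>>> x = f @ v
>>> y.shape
(7, 31)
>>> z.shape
(7, 37, 7, 7)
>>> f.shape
(7, 7)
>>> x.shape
(7, 7)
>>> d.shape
(7, 7, 37)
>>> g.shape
(37, 7, 7, 31, 7)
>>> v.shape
(7, 7)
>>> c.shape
(7, 31, 7)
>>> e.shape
()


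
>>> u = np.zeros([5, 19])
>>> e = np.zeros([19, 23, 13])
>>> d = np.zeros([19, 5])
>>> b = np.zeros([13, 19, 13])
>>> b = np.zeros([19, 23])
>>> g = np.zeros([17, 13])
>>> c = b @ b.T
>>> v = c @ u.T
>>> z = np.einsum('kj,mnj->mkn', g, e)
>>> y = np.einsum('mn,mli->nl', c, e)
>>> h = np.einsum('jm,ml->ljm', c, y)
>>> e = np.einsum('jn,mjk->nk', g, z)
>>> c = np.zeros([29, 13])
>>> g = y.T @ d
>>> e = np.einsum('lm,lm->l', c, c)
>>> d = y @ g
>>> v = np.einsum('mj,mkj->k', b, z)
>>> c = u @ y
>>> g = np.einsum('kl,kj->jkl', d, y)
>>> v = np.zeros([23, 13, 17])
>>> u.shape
(5, 19)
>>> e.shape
(29,)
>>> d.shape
(19, 5)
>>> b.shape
(19, 23)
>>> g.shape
(23, 19, 5)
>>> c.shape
(5, 23)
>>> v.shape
(23, 13, 17)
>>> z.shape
(19, 17, 23)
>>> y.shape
(19, 23)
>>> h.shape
(23, 19, 19)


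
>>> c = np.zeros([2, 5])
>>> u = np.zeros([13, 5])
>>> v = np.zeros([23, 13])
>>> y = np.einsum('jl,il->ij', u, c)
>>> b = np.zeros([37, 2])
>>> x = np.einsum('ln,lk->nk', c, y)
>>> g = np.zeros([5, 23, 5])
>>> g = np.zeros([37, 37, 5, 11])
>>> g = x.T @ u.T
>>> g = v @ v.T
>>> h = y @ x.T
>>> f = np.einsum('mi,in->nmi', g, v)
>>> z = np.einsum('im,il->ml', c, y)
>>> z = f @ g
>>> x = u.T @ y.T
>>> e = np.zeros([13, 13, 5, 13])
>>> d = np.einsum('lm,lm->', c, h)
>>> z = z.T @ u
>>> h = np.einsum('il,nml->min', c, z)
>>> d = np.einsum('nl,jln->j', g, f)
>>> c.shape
(2, 5)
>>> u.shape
(13, 5)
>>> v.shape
(23, 13)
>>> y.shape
(2, 13)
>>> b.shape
(37, 2)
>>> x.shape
(5, 2)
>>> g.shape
(23, 23)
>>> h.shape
(23, 2, 23)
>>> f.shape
(13, 23, 23)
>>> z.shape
(23, 23, 5)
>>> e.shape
(13, 13, 5, 13)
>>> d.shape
(13,)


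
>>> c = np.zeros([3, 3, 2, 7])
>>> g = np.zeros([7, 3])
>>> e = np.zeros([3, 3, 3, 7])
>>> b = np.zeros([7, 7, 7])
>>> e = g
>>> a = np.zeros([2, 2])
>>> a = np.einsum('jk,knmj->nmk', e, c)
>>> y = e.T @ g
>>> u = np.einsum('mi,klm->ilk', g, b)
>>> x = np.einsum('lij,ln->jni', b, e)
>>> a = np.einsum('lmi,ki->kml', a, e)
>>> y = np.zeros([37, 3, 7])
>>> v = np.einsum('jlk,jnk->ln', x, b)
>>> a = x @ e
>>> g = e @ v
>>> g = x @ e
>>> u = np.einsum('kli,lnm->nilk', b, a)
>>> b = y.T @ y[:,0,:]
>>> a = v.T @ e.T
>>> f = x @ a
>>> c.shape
(3, 3, 2, 7)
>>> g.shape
(7, 3, 3)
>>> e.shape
(7, 3)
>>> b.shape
(7, 3, 7)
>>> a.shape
(7, 7)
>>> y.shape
(37, 3, 7)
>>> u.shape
(3, 7, 7, 7)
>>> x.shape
(7, 3, 7)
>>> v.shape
(3, 7)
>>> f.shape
(7, 3, 7)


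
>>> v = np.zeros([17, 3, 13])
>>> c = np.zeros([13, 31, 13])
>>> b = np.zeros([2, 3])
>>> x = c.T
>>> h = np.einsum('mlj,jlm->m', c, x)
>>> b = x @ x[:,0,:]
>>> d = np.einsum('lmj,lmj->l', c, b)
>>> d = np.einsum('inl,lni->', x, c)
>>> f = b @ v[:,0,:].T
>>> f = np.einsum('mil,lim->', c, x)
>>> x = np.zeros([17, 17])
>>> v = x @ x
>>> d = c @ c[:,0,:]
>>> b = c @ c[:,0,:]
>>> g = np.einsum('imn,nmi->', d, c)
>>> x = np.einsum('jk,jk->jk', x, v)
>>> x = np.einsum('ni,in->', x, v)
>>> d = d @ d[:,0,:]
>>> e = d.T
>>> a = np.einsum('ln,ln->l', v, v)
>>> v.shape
(17, 17)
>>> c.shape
(13, 31, 13)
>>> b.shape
(13, 31, 13)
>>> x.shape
()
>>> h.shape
(13,)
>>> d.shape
(13, 31, 13)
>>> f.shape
()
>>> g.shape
()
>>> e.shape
(13, 31, 13)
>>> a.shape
(17,)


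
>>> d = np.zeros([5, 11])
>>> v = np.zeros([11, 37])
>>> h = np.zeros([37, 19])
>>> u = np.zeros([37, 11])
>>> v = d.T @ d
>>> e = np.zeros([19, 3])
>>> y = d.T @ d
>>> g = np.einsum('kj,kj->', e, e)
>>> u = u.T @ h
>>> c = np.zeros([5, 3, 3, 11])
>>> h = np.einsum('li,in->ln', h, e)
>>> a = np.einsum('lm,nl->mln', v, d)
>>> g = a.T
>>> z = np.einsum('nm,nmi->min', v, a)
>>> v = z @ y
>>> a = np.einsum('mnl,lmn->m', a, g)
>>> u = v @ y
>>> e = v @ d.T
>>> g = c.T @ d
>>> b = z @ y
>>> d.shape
(5, 11)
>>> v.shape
(11, 5, 11)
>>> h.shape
(37, 3)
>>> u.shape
(11, 5, 11)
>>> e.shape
(11, 5, 5)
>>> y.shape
(11, 11)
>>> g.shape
(11, 3, 3, 11)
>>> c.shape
(5, 3, 3, 11)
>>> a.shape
(11,)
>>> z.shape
(11, 5, 11)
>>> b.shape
(11, 5, 11)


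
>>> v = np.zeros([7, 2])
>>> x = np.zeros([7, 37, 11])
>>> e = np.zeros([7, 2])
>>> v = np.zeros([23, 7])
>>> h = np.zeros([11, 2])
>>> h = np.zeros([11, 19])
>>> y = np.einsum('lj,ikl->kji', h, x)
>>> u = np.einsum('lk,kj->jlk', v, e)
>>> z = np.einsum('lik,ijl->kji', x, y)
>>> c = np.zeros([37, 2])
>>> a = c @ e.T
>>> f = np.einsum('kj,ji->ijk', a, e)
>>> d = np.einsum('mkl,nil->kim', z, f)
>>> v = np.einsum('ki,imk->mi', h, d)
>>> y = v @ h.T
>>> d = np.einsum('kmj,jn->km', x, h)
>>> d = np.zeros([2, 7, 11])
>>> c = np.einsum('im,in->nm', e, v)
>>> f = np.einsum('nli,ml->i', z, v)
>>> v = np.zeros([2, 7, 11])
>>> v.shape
(2, 7, 11)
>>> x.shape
(7, 37, 11)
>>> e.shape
(7, 2)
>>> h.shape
(11, 19)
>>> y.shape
(7, 11)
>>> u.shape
(2, 23, 7)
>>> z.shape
(11, 19, 37)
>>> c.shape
(19, 2)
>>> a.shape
(37, 7)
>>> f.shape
(37,)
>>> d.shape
(2, 7, 11)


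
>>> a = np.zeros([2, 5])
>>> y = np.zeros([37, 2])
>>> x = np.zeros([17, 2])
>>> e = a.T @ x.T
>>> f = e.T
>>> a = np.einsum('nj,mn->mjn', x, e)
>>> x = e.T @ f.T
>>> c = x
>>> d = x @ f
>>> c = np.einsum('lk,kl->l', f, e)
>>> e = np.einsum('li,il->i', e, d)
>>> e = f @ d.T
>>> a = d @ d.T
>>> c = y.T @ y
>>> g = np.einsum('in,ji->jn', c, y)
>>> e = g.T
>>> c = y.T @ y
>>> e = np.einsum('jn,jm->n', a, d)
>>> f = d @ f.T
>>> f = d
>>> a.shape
(17, 17)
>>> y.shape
(37, 2)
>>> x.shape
(17, 17)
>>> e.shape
(17,)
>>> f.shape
(17, 5)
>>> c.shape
(2, 2)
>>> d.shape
(17, 5)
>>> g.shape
(37, 2)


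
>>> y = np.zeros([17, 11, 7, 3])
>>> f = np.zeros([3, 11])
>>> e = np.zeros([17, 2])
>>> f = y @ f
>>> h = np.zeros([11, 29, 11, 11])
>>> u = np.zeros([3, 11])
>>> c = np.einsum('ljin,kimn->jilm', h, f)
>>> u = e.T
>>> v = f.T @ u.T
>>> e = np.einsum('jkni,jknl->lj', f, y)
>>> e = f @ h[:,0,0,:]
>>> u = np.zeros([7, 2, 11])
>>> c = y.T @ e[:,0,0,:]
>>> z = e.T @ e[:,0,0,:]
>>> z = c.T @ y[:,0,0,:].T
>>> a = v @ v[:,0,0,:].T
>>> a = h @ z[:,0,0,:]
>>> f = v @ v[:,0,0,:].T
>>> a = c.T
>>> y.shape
(17, 11, 7, 3)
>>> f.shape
(11, 7, 11, 11)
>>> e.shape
(17, 11, 7, 11)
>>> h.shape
(11, 29, 11, 11)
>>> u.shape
(7, 2, 11)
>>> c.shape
(3, 7, 11, 11)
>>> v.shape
(11, 7, 11, 2)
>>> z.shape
(11, 11, 7, 17)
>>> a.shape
(11, 11, 7, 3)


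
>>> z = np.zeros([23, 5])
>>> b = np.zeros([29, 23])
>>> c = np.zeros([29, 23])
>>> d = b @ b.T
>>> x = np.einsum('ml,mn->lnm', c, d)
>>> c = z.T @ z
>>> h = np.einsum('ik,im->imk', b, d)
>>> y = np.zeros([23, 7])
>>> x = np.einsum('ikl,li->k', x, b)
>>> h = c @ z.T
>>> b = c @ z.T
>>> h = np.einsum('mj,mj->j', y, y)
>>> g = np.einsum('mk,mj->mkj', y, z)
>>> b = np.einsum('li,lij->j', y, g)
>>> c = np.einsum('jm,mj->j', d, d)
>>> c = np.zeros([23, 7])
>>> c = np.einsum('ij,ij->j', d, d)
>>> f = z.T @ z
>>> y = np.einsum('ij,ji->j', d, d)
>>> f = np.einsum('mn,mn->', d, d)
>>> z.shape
(23, 5)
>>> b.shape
(5,)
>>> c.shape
(29,)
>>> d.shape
(29, 29)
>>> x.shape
(29,)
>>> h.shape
(7,)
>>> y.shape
(29,)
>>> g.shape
(23, 7, 5)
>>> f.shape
()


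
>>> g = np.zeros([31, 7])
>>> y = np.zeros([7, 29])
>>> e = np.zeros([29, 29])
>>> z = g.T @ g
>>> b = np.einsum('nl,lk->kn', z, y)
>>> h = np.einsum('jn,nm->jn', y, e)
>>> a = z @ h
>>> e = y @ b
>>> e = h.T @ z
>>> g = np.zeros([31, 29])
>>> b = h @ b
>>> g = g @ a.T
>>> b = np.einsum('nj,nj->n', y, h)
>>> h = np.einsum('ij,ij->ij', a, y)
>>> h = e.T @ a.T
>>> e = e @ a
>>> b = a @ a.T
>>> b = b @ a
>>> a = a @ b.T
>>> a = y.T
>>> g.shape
(31, 7)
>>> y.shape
(7, 29)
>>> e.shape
(29, 29)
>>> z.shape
(7, 7)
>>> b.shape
(7, 29)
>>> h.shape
(7, 7)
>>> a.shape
(29, 7)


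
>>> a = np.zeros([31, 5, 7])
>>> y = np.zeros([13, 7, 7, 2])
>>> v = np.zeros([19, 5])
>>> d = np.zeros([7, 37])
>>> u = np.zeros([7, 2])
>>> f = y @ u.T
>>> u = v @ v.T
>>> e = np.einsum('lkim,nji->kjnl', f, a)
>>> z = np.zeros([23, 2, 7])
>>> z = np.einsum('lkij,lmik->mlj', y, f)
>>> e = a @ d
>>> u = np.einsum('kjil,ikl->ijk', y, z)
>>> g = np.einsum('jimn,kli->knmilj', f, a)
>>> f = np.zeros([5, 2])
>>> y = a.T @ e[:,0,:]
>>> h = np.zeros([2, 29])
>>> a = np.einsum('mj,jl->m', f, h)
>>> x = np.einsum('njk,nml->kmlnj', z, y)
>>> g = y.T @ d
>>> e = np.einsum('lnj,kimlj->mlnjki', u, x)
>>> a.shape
(5,)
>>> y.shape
(7, 5, 37)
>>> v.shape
(19, 5)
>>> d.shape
(7, 37)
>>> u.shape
(7, 7, 13)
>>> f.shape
(5, 2)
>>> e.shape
(37, 7, 7, 13, 2, 5)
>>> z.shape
(7, 13, 2)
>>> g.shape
(37, 5, 37)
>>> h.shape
(2, 29)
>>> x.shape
(2, 5, 37, 7, 13)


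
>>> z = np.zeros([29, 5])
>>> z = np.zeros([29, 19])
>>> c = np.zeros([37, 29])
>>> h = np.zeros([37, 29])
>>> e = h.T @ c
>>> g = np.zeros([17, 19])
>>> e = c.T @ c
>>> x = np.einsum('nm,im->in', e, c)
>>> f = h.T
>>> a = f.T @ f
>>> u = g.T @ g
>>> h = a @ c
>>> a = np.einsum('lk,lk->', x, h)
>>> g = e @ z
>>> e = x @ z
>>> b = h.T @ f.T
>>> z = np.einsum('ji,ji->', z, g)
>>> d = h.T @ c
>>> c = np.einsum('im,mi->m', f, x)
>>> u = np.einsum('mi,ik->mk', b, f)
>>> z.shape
()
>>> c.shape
(37,)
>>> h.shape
(37, 29)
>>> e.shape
(37, 19)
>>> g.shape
(29, 19)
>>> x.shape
(37, 29)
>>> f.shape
(29, 37)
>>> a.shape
()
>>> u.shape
(29, 37)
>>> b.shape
(29, 29)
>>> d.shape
(29, 29)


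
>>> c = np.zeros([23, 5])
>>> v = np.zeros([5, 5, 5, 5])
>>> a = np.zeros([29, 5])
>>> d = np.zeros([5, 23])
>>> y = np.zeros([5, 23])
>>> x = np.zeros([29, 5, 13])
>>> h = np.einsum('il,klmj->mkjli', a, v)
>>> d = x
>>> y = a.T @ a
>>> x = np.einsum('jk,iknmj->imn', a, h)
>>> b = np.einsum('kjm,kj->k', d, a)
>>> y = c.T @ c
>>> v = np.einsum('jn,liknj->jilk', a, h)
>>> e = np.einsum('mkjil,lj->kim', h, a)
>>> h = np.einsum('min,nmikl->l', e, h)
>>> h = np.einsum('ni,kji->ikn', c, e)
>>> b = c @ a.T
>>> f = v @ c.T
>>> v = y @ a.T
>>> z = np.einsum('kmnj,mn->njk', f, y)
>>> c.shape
(23, 5)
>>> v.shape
(5, 29)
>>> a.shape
(29, 5)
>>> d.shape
(29, 5, 13)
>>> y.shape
(5, 5)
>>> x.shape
(5, 5, 5)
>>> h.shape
(5, 5, 23)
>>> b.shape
(23, 29)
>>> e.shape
(5, 5, 5)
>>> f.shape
(29, 5, 5, 23)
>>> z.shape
(5, 23, 29)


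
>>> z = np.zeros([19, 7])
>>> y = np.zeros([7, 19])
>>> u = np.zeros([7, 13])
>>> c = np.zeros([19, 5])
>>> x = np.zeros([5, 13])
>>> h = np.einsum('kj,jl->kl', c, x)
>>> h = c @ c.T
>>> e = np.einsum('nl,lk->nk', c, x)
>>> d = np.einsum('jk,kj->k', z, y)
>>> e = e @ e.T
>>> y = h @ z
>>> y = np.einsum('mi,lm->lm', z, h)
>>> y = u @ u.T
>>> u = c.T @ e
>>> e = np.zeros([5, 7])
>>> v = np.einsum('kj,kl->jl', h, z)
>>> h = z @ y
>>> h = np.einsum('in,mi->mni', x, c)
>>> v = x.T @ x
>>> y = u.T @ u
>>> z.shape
(19, 7)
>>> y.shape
(19, 19)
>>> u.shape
(5, 19)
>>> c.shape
(19, 5)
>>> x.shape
(5, 13)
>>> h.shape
(19, 13, 5)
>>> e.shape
(5, 7)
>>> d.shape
(7,)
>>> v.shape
(13, 13)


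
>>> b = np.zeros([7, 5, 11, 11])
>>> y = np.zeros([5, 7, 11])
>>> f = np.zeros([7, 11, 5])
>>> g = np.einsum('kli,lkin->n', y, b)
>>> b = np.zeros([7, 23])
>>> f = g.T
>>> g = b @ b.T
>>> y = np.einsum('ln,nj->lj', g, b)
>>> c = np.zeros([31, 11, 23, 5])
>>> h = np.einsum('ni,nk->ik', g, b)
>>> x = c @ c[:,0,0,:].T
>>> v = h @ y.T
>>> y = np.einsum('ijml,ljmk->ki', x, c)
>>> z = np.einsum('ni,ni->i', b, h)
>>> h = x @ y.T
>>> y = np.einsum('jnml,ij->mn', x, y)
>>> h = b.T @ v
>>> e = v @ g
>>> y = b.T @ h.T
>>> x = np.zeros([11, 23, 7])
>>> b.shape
(7, 23)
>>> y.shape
(23, 23)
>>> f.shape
(11,)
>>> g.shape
(7, 7)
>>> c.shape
(31, 11, 23, 5)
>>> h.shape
(23, 7)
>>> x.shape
(11, 23, 7)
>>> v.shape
(7, 7)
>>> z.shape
(23,)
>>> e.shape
(7, 7)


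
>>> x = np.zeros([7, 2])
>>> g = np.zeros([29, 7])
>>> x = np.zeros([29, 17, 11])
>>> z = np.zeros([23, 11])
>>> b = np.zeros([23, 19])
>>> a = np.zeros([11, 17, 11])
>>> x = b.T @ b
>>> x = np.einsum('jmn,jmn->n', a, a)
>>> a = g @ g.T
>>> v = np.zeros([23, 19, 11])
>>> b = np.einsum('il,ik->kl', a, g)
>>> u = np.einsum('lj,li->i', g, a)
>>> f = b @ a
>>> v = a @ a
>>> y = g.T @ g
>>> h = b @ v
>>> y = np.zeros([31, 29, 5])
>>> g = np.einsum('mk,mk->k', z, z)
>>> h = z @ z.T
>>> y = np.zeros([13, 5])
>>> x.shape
(11,)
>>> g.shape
(11,)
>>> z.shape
(23, 11)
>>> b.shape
(7, 29)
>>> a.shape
(29, 29)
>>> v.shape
(29, 29)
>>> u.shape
(29,)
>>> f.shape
(7, 29)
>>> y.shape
(13, 5)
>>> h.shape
(23, 23)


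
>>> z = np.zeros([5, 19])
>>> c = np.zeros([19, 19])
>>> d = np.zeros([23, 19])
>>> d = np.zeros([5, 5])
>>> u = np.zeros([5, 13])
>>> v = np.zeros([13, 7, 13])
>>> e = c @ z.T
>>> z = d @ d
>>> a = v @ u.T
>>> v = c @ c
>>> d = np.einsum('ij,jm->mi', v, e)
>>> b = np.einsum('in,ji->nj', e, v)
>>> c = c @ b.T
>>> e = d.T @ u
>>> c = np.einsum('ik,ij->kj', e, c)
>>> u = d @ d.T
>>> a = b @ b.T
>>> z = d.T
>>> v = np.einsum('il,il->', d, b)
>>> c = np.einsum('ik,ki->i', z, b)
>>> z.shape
(19, 5)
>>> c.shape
(19,)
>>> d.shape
(5, 19)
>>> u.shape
(5, 5)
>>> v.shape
()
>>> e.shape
(19, 13)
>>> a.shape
(5, 5)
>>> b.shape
(5, 19)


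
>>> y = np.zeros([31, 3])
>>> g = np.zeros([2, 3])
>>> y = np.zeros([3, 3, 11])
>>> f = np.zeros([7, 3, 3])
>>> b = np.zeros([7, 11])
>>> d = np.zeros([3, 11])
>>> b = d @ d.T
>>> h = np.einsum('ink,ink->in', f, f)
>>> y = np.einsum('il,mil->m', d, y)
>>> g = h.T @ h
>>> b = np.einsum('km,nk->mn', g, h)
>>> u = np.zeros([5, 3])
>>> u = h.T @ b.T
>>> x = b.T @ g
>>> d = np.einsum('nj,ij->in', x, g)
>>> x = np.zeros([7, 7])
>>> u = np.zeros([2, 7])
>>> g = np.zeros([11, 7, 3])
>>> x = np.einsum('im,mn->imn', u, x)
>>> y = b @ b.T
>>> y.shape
(3, 3)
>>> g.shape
(11, 7, 3)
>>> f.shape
(7, 3, 3)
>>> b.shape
(3, 7)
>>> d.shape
(3, 7)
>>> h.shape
(7, 3)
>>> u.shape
(2, 7)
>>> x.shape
(2, 7, 7)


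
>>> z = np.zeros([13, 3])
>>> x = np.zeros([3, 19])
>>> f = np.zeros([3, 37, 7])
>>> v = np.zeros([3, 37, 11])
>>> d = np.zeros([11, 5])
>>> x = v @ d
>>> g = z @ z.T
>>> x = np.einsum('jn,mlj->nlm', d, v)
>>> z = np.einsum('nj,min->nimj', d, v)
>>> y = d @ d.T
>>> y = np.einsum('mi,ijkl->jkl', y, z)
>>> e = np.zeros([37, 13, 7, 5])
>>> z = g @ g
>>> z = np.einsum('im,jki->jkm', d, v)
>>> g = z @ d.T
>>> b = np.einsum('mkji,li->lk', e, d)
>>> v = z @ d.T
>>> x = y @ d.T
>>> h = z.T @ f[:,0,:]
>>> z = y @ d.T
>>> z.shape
(37, 3, 11)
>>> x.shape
(37, 3, 11)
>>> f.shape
(3, 37, 7)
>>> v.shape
(3, 37, 11)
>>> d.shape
(11, 5)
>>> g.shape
(3, 37, 11)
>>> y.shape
(37, 3, 5)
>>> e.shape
(37, 13, 7, 5)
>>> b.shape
(11, 13)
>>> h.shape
(5, 37, 7)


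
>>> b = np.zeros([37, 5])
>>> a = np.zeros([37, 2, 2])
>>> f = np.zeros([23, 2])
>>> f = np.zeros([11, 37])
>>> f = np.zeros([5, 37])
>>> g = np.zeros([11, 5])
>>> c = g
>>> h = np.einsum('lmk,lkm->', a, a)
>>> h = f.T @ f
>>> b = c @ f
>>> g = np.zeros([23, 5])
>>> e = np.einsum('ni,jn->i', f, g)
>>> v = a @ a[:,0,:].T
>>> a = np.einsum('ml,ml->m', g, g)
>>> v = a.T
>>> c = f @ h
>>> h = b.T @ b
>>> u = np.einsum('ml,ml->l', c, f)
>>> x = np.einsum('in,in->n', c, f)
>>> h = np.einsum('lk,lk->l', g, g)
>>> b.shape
(11, 37)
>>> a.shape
(23,)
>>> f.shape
(5, 37)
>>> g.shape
(23, 5)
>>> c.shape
(5, 37)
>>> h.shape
(23,)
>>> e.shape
(37,)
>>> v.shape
(23,)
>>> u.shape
(37,)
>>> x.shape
(37,)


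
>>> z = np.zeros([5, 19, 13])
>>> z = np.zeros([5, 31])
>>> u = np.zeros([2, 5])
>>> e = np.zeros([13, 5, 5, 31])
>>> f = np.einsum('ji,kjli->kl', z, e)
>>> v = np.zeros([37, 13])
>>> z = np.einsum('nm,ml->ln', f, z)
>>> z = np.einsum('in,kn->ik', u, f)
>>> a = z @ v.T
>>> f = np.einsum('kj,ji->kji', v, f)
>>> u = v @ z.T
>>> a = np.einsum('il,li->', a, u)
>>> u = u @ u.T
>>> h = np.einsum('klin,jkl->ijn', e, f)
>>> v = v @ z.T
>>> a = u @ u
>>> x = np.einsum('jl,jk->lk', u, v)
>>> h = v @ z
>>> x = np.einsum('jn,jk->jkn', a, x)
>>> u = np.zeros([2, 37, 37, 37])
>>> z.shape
(2, 13)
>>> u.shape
(2, 37, 37, 37)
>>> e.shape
(13, 5, 5, 31)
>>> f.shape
(37, 13, 5)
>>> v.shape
(37, 2)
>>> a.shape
(37, 37)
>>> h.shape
(37, 13)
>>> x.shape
(37, 2, 37)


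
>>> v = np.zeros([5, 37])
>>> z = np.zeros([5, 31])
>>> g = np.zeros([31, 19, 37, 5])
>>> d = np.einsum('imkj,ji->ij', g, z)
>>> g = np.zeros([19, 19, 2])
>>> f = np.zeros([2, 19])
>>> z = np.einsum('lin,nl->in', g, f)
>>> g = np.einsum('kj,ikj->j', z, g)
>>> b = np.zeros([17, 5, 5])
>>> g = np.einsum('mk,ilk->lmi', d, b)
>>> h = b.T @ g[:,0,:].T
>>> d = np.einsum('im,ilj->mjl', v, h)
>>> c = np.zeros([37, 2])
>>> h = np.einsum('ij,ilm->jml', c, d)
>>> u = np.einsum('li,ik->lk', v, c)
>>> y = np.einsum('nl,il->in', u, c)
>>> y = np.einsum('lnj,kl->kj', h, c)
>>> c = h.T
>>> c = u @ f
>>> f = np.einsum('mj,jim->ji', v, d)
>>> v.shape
(5, 37)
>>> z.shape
(19, 2)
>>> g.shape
(5, 31, 17)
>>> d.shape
(37, 5, 5)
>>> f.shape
(37, 5)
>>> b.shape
(17, 5, 5)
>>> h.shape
(2, 5, 5)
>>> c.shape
(5, 19)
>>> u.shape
(5, 2)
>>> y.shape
(37, 5)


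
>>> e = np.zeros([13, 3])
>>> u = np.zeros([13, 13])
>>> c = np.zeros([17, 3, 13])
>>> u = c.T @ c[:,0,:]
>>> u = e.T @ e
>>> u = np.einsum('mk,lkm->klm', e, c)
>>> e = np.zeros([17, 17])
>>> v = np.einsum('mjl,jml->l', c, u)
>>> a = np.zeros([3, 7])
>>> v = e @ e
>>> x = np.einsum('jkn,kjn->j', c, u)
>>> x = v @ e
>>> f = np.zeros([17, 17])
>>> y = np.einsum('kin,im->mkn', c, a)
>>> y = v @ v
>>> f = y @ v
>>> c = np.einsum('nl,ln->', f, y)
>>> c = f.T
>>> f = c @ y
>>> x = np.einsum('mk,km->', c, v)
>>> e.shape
(17, 17)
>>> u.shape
(3, 17, 13)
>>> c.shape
(17, 17)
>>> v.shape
(17, 17)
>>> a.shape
(3, 7)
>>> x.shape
()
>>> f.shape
(17, 17)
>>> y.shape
(17, 17)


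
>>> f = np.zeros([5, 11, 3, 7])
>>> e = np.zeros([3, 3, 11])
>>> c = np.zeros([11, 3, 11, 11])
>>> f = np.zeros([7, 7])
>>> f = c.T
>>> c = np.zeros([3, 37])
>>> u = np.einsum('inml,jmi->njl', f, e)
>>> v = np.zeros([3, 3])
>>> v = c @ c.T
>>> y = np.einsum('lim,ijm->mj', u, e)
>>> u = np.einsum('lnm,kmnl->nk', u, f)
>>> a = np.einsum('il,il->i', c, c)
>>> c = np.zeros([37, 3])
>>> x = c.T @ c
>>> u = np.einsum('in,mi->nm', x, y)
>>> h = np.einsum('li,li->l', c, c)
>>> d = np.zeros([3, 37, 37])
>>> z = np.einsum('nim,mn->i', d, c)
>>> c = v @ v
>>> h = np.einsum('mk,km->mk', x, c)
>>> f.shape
(11, 11, 3, 11)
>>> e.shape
(3, 3, 11)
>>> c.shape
(3, 3)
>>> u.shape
(3, 11)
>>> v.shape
(3, 3)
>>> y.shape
(11, 3)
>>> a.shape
(3,)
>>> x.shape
(3, 3)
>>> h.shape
(3, 3)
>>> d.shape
(3, 37, 37)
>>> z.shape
(37,)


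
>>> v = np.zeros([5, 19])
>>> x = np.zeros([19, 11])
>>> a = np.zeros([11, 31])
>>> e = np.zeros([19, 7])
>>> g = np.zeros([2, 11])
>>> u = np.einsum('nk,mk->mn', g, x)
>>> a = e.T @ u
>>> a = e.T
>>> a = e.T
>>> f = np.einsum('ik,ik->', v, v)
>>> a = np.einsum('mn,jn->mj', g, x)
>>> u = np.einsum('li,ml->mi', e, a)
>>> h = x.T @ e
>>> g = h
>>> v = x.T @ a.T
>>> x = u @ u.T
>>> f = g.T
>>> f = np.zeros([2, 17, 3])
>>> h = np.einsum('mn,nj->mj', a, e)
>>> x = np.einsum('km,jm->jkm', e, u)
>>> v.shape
(11, 2)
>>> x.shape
(2, 19, 7)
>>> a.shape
(2, 19)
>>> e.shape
(19, 7)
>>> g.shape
(11, 7)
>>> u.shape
(2, 7)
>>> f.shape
(2, 17, 3)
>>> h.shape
(2, 7)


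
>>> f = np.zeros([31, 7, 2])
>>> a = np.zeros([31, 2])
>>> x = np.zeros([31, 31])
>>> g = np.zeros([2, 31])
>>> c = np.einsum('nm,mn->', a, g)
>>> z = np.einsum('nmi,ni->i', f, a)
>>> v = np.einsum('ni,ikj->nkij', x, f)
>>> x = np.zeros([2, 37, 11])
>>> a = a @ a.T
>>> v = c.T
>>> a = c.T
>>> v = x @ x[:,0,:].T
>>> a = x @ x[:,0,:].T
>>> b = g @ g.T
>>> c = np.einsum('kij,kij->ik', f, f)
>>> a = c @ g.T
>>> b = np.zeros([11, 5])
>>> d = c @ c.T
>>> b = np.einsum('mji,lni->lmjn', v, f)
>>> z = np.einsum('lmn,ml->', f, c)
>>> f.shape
(31, 7, 2)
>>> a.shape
(7, 2)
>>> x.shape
(2, 37, 11)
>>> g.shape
(2, 31)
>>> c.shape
(7, 31)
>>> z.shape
()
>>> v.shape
(2, 37, 2)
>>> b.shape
(31, 2, 37, 7)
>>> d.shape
(7, 7)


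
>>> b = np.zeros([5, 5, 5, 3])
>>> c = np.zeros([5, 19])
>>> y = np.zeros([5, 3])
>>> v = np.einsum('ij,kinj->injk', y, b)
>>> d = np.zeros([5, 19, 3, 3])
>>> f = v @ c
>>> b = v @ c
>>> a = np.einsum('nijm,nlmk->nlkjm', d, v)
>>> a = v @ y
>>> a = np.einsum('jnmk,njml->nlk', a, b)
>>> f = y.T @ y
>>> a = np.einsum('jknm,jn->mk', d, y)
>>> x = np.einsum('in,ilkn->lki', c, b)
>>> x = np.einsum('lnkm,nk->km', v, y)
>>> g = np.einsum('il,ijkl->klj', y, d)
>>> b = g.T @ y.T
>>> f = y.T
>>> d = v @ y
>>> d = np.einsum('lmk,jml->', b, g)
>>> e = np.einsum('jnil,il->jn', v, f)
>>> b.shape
(19, 3, 5)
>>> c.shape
(5, 19)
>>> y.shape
(5, 3)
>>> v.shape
(5, 5, 3, 5)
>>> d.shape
()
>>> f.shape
(3, 5)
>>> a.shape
(3, 19)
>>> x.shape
(3, 5)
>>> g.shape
(3, 3, 19)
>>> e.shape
(5, 5)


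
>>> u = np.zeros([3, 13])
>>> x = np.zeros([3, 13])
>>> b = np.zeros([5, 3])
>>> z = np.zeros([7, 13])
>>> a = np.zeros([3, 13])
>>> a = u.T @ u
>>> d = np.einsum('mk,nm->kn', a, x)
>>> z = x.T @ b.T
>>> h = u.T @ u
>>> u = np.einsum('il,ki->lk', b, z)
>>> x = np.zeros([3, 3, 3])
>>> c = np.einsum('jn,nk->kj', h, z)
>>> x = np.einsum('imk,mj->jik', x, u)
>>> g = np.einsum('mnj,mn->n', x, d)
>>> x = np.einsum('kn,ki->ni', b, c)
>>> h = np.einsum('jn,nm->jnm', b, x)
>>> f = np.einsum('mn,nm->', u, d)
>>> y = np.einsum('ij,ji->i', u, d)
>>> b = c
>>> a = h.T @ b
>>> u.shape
(3, 13)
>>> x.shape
(3, 13)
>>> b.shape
(5, 13)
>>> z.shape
(13, 5)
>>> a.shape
(13, 3, 13)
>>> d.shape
(13, 3)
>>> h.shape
(5, 3, 13)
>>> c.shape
(5, 13)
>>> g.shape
(3,)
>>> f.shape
()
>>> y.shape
(3,)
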